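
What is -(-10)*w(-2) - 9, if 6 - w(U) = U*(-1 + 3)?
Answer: 91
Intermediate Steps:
w(U) = 6 - 2*U (w(U) = 6 - U*(-1 + 3) = 6 - U*2 = 6 - 2*U)
-(-10)*w(-2) - 9 = -(-10)*(6 - 2*(-2)) - 9 = -(-10)*(6 + 4) - 9 = -(-10)*10 - 9 = -10*(-10) - 9 = 100 - 9 = 91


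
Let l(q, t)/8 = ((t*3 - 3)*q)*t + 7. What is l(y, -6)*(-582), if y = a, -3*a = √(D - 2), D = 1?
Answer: -32592 + 195552*I ≈ -32592.0 + 1.9555e+5*I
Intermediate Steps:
a = -I/3 (a = -√(1 - 2)/3 = -I/3 ≈ -0.33333*I)
y = -I/3 ≈ -0.33333*I
l(q, t) = 56 + 8*q*t*(-3 + 3*t) (l(q, t) = 8*(((t*3 - 3)*q)*t + 7) = 8*(((3*t - 3)*q)*t + 7) = 8*(((-3 + 3*t)*q)*t + 7) = 8*((q*(-3 + 3*t))*t + 7) = 8*(q*t*(-3 + 3*t) + 7) = 8*(7 + q*t*(-3 + 3*t)) = 56 + 8*q*t*(-3 + 3*t))
l(y, -6)*(-582) = (56 - 24*(-I/3)*(-6) + 24*(-I/3)*(-6)²)*(-582) = (56 - 48*I + 24*(-I/3)*36)*(-582) = (56 - 48*I - 288*I)*(-582) = (56 - 336*I)*(-582) = -32592 + 195552*I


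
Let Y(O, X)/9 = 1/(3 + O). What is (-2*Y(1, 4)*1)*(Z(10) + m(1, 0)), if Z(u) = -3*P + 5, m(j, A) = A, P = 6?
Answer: 117/2 ≈ 58.500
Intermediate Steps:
Z(u) = -13 (Z(u) = -3*6 + 5 = -18 + 5 = -13)
Y(O, X) = 9/(3 + O)
(-2*Y(1, 4)*1)*(Z(10) + m(1, 0)) = (-18/(3 + 1)*1)*(-13 + 0) = (-18/4*1)*(-13) = (-2*9/4*1)*(-13) = -9/2*1*(-13) = -9/2*(-13) = 117/2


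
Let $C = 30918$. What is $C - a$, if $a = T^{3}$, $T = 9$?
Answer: $30189$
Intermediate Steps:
$a = 729$ ($a = 9^{3} = 729$)
$C - a = 30918 - 729 = 30189$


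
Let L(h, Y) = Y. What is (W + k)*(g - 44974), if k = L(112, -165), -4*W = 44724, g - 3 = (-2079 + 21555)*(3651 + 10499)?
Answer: -3126281707434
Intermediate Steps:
g = 275585403 (g = 3 + (-2079 + 21555)*(3651 + 10499) = 3 + 19476*14150 = 3 + 275585400 = 275585403)
W = -11181 (W = -1/4*44724 = -11181)
k = -165
(W + k)*(g - 44974) = (-11181 - 165)*(275585403 - 44974) = -11346*275540429 = -3126281707434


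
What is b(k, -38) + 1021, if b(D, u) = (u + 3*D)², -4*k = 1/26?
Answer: 26685161/10816 ≈ 2467.2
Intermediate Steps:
k = -1/104 (k = -¼/26 = -¼*1/26 = -1/104 ≈ -0.0096154)
b(k, -38) + 1021 = (-38 + 3*(-1/104))² + 1021 = (-38 - 3/104)² + 1021 = (-3955/104)² + 1021 = 15642025/10816 + 1021 = 26685161/10816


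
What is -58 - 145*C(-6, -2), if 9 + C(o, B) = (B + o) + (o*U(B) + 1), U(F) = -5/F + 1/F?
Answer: 4002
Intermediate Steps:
U(F) = -4/F (U(F) = -5/F + 1/F = -4/F)
C(o, B) = -8 + B + o - 4*o/B (C(o, B) = -9 + ((B + o) + (o*(-4/B) + 1)) = -9 + ((B + o) + (-4*o/B + 1)) = -9 + ((B + o) + (1 - 4*o/B)) = -9 + (1 + B + o - 4*o/B) = -8 + B + o - 4*o/B)
-58 - 145*C(-6, -2) = -58 - 145*(-8 - 2 - 6 - 4*(-6)/(-2)) = -58 - 145*(-8 - 2 - 6 - 4*(-6)*(-½)) = -58 - 145*(-8 - 2 - 6 - 12) = -58 - 145*(-28) = -58 + 4060 = 4002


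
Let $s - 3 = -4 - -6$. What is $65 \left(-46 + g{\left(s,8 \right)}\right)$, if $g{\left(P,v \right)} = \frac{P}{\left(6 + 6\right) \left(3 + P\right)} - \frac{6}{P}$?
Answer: $- \frac{294203}{96} \approx -3064.6$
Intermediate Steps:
$s = 5$ ($s = 3 - -2 = 3 + \left(-4 + 6\right) = 3 + 2 = 5$)
$g{\left(P,v \right)} = - \frac{6}{P} + \frac{P}{36 + 12 P}$ ($g{\left(P,v \right)} = \frac{P}{12 \left(3 + P\right)} - \frac{6}{P} = \frac{P}{36 + 12 P} - \frac{6}{P} = - \frac{6}{P} + \frac{P}{36 + 12 P}$)
$65 \left(-46 + g{\left(s,8 \right)}\right) = 65 \left(-46 + \frac{-216 + 5^{2} - 360}{12 \cdot 5 \left(3 + 5\right)}\right) = 65 \left(-46 + \frac{1}{12} \cdot \frac{1}{5} \cdot \frac{1}{8} \left(-216 + 25 - 360\right)\right) = 65 \left(-46 + \frac{1}{12} \cdot \frac{1}{5} \cdot \frac{1}{8} \left(-551\right)\right) = 65 \left(-46 - \frac{551}{480}\right) = 65 \left(- \frac{22631}{480}\right) = - \frac{294203}{96}$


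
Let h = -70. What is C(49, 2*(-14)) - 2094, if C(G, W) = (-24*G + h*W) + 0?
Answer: -1310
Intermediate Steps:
C(G, W) = -70*W - 24*G (C(G, W) = (-24*G - 70*W) + 0 = (-70*W - 24*G) + 0 = -70*W - 24*G)
C(49, 2*(-14)) - 2094 = (-140*(-14) - 24*49) - 2094 = (-70*(-28) - 1176) - 2094 = (1960 - 1176) - 2094 = 784 - 2094 = -1310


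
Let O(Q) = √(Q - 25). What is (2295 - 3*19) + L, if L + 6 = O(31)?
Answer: 2232 + √6 ≈ 2234.4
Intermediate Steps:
O(Q) = √(-25 + Q)
L = -6 + √6 (L = -6 + √(-25 + 31) = -6 + √6 ≈ -3.5505)
(2295 - 3*19) + L = (2295 - 3*19) + (-6 + √6) = (2295 - 57) + (-6 + √6) = 2238 + (-6 + √6) = 2232 + √6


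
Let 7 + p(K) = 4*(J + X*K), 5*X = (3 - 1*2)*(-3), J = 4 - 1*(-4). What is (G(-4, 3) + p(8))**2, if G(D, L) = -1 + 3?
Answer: 1521/25 ≈ 60.840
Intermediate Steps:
J = 8 (J = 4 + 4 = 8)
X = -3/5 (X = ((3 - 1*2)*(-3))/5 = ((3 - 2)*(-3))/5 = (1*(-3))/5 = (1/5)*(-3) = -3/5 ≈ -0.60000)
p(K) = 25 - 12*K/5 (p(K) = -7 + 4*(8 - 3*K/5) = -7 + (32 - 12*K/5) = 25 - 12*K/5)
G(D, L) = 2
(G(-4, 3) + p(8))**2 = (2 + (25 - 12/5*8))**2 = (2 + (25 - 96/5))**2 = (2 + 29/5)**2 = (39/5)**2 = 1521/25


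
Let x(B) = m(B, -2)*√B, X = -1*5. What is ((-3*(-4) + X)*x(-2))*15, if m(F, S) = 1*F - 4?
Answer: -630*I*√2 ≈ -890.95*I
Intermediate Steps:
X = -5
m(F, S) = -4 + F (m(F, S) = F - 4 = -4 + F)
x(B) = √B*(-4 + B) (x(B) = (-4 + B)*√B = √B*(-4 + B))
((-3*(-4) + X)*x(-2))*15 = ((-3*(-4) - 5)*(√(-2)*(-4 - 2)))*15 = ((12 - 5)*((I*√2)*(-6)))*15 = (7*(-6*I*√2))*15 = -42*I*√2*15 = -630*I*√2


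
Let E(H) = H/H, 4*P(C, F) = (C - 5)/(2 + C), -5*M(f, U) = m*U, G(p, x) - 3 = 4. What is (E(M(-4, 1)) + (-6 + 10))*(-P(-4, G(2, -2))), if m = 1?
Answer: -45/8 ≈ -5.6250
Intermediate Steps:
G(p, x) = 7 (G(p, x) = 3 + 4 = 7)
M(f, U) = -U/5
P(C, F) = (-5 + C)/(4*(2 + C)) (P(C, F) = ((C - 5)/(2 + C))/4 = ((-5 + C)/(2 + C))/4 = (-5 + C)/(4*(2 + C)))
E(H) = 1
(E(M(-4, 1)) + (-6 + 10))*(-P(-4, G(2, -2))) = (1 + (-6 + 10))*(-(-5 - 4)/(4*(2 - 4))) = (1 + 4)*(-(-9)/(4*(-2))) = 5*(-(-1)*(-9)/(4*2)) = 5*(-1*9/8) = 5*(-9/8) = -45/8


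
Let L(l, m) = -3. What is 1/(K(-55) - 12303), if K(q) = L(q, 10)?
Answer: -1/12306 ≈ -8.1261e-5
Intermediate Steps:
K(q) = -3
1/(K(-55) - 12303) = 1/(-3 - 12303) = 1/(-12306) = -1/12306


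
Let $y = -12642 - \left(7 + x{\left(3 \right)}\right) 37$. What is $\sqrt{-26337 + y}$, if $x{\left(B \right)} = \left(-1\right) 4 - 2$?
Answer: $2 i \sqrt{9754} \approx 197.52 i$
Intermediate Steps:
$x{\left(B \right)} = -6$ ($x{\left(B \right)} = -4 - 2 = -6$)
$y = -12679$ ($y = -12642 - \left(7 - 6\right) 37 = -12642 - 1 \cdot 37 = -12642 - 37 = -12679$)
$\sqrt{-26337 + y} = \sqrt{-26337 - 12679} = \sqrt{-39016} = 2 i \sqrt{9754}$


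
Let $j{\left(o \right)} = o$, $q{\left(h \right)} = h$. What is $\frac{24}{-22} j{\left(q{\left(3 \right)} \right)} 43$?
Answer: $- \frac{1548}{11} \approx -140.73$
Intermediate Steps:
$\frac{24}{-22} j{\left(q{\left(3 \right)} \right)} 43 = \frac{24}{-22} \cdot 3 \cdot 43 = 24 \left(- \frac{1}{22}\right) 3 \cdot 43 = \left(- \frac{12}{11}\right) 3 \cdot 43 = \left(- \frac{36}{11}\right) 43 = - \frac{1548}{11}$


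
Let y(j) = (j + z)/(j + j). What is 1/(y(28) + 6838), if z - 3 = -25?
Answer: 28/191467 ≈ 0.00014624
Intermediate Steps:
z = -22 (z = 3 - 25 = -22)
y(j) = (-22 + j)/(2*j) (y(j) = (j - 22)/(j + j) = (-22 + j)/((2*j)) = (-22 + j)*(1/(2*j)) = (-22 + j)/(2*j))
1/(y(28) + 6838) = 1/((1/2)*(-22 + 28)/28 + 6838) = 1/((1/2)*(1/28)*6 + 6838) = 1/(3/28 + 6838) = 1/(191467/28) = 28/191467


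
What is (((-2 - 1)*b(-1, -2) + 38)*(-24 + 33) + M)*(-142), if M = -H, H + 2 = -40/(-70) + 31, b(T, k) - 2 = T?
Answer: -283716/7 ≈ -40531.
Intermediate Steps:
b(T, k) = 2 + T
H = 207/7 (H = -2 + (-40/(-70) + 31) = -2 + (-40*(-1/70) + 31) = -2 + (4/7 + 31) = -2 + 221/7 = 207/7 ≈ 29.571)
M = -207/7 (M = -1*207/7 = -207/7 ≈ -29.571)
(((-2 - 1)*b(-1, -2) + 38)*(-24 + 33) + M)*(-142) = (((-2 - 1)*(2 - 1) + 38)*(-24 + 33) - 207/7)*(-142) = ((-3*1 + 38)*9 - 207/7)*(-142) = ((-3 + 38)*9 - 207/7)*(-142) = (35*9 - 207/7)*(-142) = (315 - 207/7)*(-142) = (1998/7)*(-142) = -283716/7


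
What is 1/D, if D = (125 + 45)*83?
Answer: 1/14110 ≈ 7.0872e-5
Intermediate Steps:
D = 14110 (D = 170*83 = 14110)
1/D = 1/14110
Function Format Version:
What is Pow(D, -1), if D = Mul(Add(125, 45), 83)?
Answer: Rational(1, 14110) ≈ 7.0872e-5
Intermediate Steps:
D = 14110 (D = Mul(170, 83) = 14110)
Pow(D, -1) = Pow(14110, -1) = Rational(1, 14110)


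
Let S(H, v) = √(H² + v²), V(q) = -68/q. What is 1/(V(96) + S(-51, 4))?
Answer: 408/1507103 + 576*√2617/1507103 ≈ 0.019822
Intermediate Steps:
1/(V(96) + S(-51, 4)) = 1/(-68/96 + √((-51)² + 4²)) = 1/(-68*1/96 + √(2601 + 16)) = 1/(-17/24 + √2617)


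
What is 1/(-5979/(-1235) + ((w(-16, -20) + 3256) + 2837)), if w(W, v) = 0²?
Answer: 1235/7530834 ≈ 0.00016399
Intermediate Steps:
w(W, v) = 0
1/(-5979/(-1235) + ((w(-16, -20) + 3256) + 2837)) = 1/(-5979/(-1235) + ((0 + 3256) + 2837)) = 1/(-5979*(-1/1235) + (3256 + 2837)) = 1/(5979/1235 + 6093) = 1/(7530834/1235) = 1235/7530834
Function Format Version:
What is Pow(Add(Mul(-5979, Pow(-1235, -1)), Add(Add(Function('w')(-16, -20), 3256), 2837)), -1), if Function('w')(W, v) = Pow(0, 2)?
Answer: Rational(1235, 7530834) ≈ 0.00016399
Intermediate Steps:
Function('w')(W, v) = 0
Pow(Add(Mul(-5979, Pow(-1235, -1)), Add(Add(Function('w')(-16, -20), 3256), 2837)), -1) = Pow(Add(Mul(-5979, Pow(-1235, -1)), Add(Add(0, 3256), 2837)), -1) = Pow(Add(Mul(-5979, Rational(-1, 1235)), Add(3256, 2837)), -1) = Pow(Add(Rational(5979, 1235), 6093), -1) = Pow(Rational(7530834, 1235), -1) = Rational(1235, 7530834)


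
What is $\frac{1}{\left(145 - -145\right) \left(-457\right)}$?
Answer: $- \frac{1}{132530} \approx -7.5455 \cdot 10^{-6}$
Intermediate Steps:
$\frac{1}{\left(145 - -145\right) \left(-457\right)} = \frac{1}{\left(145 + 145\right) \left(-457\right)} = \frac{1}{290 \left(-457\right)} = \frac{1}{-132530} = - \frac{1}{132530}$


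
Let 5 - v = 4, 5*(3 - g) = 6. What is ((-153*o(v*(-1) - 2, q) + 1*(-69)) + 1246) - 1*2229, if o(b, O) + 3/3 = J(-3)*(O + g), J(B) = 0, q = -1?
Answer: -899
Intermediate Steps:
g = 9/5 (g = 3 - 1/5*6 = 3 - 6/5 = 9/5 ≈ 1.8000)
v = 1 (v = 5 - 1*4 = 5 - 4 = 1)
o(b, O) = -1 (o(b, O) = -1 + 0*(O + 9/5) = -1 + 0*(9/5 + O) = -1 + 0 = -1)
((-153*o(v*(-1) - 2, q) + 1*(-69)) + 1246) - 1*2229 = ((-153*(-1) + 1*(-69)) + 1246) - 1*2229 = ((153 - 69) + 1246) - 2229 = (84 + 1246) - 2229 = 1330 - 2229 = -899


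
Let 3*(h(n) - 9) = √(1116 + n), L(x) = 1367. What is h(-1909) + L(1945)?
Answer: 1376 + I*√793/3 ≈ 1376.0 + 9.3867*I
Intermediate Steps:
h(n) = 9 + √(1116 + n)/3
h(-1909) + L(1945) = (9 + √(1116 - 1909)/3) + 1367 = (9 + √(-793)/3) + 1367 = (9 + (I*√793)/3) + 1367 = (9 + I*√793/3) + 1367 = 1376 + I*√793/3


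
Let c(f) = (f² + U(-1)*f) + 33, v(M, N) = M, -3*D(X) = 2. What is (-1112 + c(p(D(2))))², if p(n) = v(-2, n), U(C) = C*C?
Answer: 1159929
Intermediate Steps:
U(C) = C²
D(X) = -⅔ (D(X) = -⅓*2 = -⅔)
p(n) = -2
c(f) = 33 + f + f² (c(f) = (f² + (-1)²*f) + 33 = (f² + 1*f) + 33 = (f² + f) + 33 = (f + f²) + 33 = 33 + f + f²)
(-1112 + c(p(D(2))))² = (-1112 + (33 - 2 + (-2)²))² = (-1112 + (33 - 2 + 4))² = (-1112 + 35)² = (-1077)² = 1159929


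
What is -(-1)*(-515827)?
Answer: -515827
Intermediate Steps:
-(-1)*(-515827) = -1*515827 = -515827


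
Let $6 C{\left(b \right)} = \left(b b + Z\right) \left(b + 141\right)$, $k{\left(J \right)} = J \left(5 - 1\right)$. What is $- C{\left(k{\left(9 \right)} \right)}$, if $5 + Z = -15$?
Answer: $-37642$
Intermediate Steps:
$Z = -20$ ($Z = -5 - 15 = -20$)
$k{\left(J \right)} = 4 J$ ($k{\left(J \right)} = J 4 = 4 J$)
$C{\left(b \right)} = \frac{\left(-20 + b^{2}\right) \left(141 + b\right)}{6}$ ($C{\left(b \right)} = \frac{\left(b b - 20\right) \left(b + 141\right)}{6} = \frac{\left(b^{2} - 20\right) \left(141 + b\right)}{6} = \frac{\left(-20 + b^{2}\right) \left(141 + b\right)}{6}$)
$- C{\left(k{\left(9 \right)} \right)} = - (-470 - \frac{10 \cdot 4 \cdot 9}{3} + \frac{\left(4 \cdot 9\right)^{3}}{6} + \frac{47 \left(4 \cdot 9\right)^{2}}{2}) = - (-470 - 120 + \frac{36^{3}}{6} + \frac{47 \cdot 36^{2}}{2}) = - (-470 - 120 + \frac{1}{6} \cdot 46656 + \frac{47}{2} \cdot 1296) = - (-470 - 120 + 7776 + 30456) = \left(-1\right) 37642 = -37642$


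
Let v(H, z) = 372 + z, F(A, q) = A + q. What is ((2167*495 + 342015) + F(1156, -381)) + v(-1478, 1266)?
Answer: 1417093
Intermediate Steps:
((2167*495 + 342015) + F(1156, -381)) + v(-1478, 1266) = ((2167*495 + 342015) + (1156 - 381)) + (372 + 1266) = ((1072665 + 342015) + 775) + 1638 = (1414680 + 775) + 1638 = 1415455 + 1638 = 1417093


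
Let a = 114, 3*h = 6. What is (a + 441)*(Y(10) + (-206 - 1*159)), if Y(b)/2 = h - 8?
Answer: -209235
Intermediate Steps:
h = 2 (h = (⅓)*6 = 2)
Y(b) = -12 (Y(b) = 2*(2 - 8) = 2*(-6) = -12)
(a + 441)*(Y(10) + (-206 - 1*159)) = (114 + 441)*(-12 + (-206 - 1*159)) = 555*(-12 + (-206 - 159)) = 555*(-12 - 365) = 555*(-377) = -209235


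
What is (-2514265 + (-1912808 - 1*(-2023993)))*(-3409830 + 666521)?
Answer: 6592390991720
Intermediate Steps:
(-2514265 + (-1912808 - 1*(-2023993)))*(-3409830 + 666521) = (-2514265 + (-1912808 + 2023993))*(-2743309) = (-2514265 + 111185)*(-2743309) = -2403080*(-2743309) = 6592390991720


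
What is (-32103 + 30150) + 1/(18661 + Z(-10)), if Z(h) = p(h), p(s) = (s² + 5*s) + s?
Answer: -36523052/18701 ≈ -1953.0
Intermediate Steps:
p(s) = s² + 6*s
Z(h) = h*(6 + h)
(-32103 + 30150) + 1/(18661 + Z(-10)) = (-32103 + 30150) + 1/(18661 - 10*(6 - 10)) = -1953 + 1/(18661 - 10*(-4)) = -1953 + 1/(18661 + 40) = -1953 + 1/18701 = -36523052/18701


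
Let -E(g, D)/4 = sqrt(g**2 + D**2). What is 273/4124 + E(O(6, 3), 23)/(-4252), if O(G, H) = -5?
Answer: 273/4124 + sqrt(554)/1063 ≈ 0.088340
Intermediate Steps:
E(g, D) = -4*sqrt(D**2 + g**2) (E(g, D) = -4*sqrt(g**2 + D**2) = -4*sqrt(D**2 + g**2))
273/4124 + E(O(6, 3), 23)/(-4252) = 273/4124 - 4*sqrt(23**2 + (-5)**2)/(-4252) = 273*(1/4124) - 4*sqrt(529 + 25)*(-1/4252) = 273/4124 - 4*sqrt(554)*(-1/4252) = 273/4124 + sqrt(554)/1063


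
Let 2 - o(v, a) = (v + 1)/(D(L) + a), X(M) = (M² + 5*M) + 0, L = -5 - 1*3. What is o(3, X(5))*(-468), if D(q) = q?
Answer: -6240/7 ≈ -891.43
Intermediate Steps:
L = -8 (L = -5 - 3 = -8)
X(M) = M² + 5*M
o(v, a) = 2 - (1 + v)/(-8 + a) (o(v, a) = 2 - (v + 1)/(-8 + a) = 2 - (1 + v)/(-8 + a))
o(3, X(5))*(-468) = ((-17 - 1*3 + 2*(5*(5 + 5)))/(-8 + 5*(5 + 5)))*(-468) = ((-17 - 3 + 2*(5*10))/(-8 + 5*10))*(-468) = ((-17 - 3 + 2*50)/(-8 + 50))*(-468) = ((-17 - 3 + 100)/42)*(-468) = ((1/42)*80)*(-468) = (40/21)*(-468) = -6240/7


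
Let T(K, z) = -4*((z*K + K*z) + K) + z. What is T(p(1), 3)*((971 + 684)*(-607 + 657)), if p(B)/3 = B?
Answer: -6702750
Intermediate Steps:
p(B) = 3*B
T(K, z) = z - 4*K - 8*K*z (T(K, z) = -4*((K*z + K*z) + K) + z = -4*(2*K*z + K) + z = -4*(K + 2*K*z) + z = (-4*K - 8*K*z) + z = z - 4*K - 8*K*z)
T(p(1), 3)*((971 + 684)*(-607 + 657)) = (3 - 12 - 8*3*1*3)*((971 + 684)*(-607 + 657)) = (3 - 4*3 - 8*3*3)*(1655*50) = (3 - 12 - 72)*82750 = -81*82750 = -6702750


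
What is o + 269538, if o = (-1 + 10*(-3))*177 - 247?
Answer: 263804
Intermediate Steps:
o = -5734 (o = (-1 - 30)*177 - 247 = -31*177 - 247 = -5487 - 247 = -5734)
o + 269538 = -5734 + 269538 = 263804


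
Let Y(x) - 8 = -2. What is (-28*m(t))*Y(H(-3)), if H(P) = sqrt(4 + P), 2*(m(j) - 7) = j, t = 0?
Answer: -1176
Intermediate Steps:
m(j) = 7 + j/2
Y(x) = 6 (Y(x) = 8 - 2 = 6)
(-28*m(t))*Y(H(-3)) = -28*(7 + (1/2)*0)*6 = -28*(7 + 0)*6 = -28*7*6 = -196*6 = -1176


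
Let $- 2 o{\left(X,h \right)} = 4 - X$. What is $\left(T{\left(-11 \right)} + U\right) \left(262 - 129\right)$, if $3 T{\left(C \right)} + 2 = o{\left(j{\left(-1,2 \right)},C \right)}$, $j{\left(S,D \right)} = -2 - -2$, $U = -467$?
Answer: $- \frac{186865}{3} \approx -62288.0$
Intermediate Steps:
$j{\left(S,D \right)} = 0$ ($j{\left(S,D \right)} = -2 + 2 = 0$)
$o{\left(X,h \right)} = -2 + \frac{X}{2}$ ($o{\left(X,h \right)} = - \frac{4 - X}{2} = -2 + \frac{X}{2}$)
$T{\left(C \right)} = - \frac{4}{3}$ ($T{\left(C \right)} = - \frac{2}{3} + \frac{-2 + \frac{1}{2} \cdot 0}{3} = - \frac{2}{3} + \frac{-2 + 0}{3} = - \frac{2}{3} + \frac{1}{3} \left(-2\right) = - \frac{2}{3} - \frac{2}{3} = - \frac{4}{3}$)
$\left(T{\left(-11 \right)} + U\right) \left(262 - 129\right) = \left(- \frac{4}{3} - 467\right) \left(262 - 129\right) = \left(- \frac{1405}{3}\right) 133 = - \frac{186865}{3}$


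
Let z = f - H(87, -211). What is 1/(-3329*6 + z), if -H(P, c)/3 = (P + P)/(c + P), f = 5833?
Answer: -62/877003 ≈ -7.0695e-5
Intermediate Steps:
H(P, c) = -6*P/(P + c) (H(P, c) = -3*(P + P)/(c + P) = -3*2*P/(P + c) = -6*P/(P + c))
z = 361385/62 (z = 5833 - (-6)*87/(87 - 211) = 5833 - (-6)*87/(-124) = 5833 - (-6)*87*(-1)/124 = 5833 - 1*261/62 = 5833 - 261/62 = 361385/62 ≈ 5828.8)
1/(-3329*6 + z) = 1/(-3329*6 + 361385/62) = 1/(-19974 + 361385/62) = 1/(-877003/62) = -62/877003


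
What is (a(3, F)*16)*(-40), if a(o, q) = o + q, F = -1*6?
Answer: 1920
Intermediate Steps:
F = -6
(a(3, F)*16)*(-40) = ((3 - 6)*16)*(-40) = -3*16*(-40) = -48*(-40) = 1920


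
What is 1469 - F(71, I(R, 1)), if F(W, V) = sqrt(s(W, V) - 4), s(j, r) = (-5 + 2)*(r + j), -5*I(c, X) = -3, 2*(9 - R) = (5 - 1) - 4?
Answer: 1469 - I*sqrt(5470)/5 ≈ 1469.0 - 14.792*I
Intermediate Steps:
R = 9 (R = 9 - ((5 - 1) - 4)/2 = 9 - (4 - 4)/2 = 9 - 1/2*0 = 9 + 0 = 9)
I(c, X) = 3/5 (I(c, X) = -1/5*(-3) = 3/5)
s(j, r) = -3*j - 3*r (s(j, r) = -3*(j + r) = -3*j - 3*r)
F(W, V) = sqrt(-4 - 3*V - 3*W) (F(W, V) = sqrt((-3*W - 3*V) - 4) = sqrt((-3*V - 3*W) - 4) = sqrt(-4 - 3*V - 3*W))
1469 - F(71, I(R, 1)) = 1469 - sqrt(-4 - 3*3/5 - 3*71) = 1469 - sqrt(-4 - 9/5 - 213) = 1469 - sqrt(-1094/5) = 1469 - I*sqrt(5470)/5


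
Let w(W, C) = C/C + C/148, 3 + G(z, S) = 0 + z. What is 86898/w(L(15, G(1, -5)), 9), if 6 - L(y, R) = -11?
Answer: 12860904/157 ≈ 81917.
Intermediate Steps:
G(z, S) = -3 + z (G(z, S) = -3 + (0 + z) = -3 + z)
L(y, R) = 17 (L(y, R) = 6 - 1*(-11) = 6 + 11 = 17)
w(W, C) = 1 + C/148 (w(W, C) = 1 + C*(1/148) = 1 + C/148)
86898/w(L(15, G(1, -5)), 9) = 86898/(1 + (1/148)*9) = 86898/(1 + 9/148) = 86898/(157/148) = 86898*(148/157) = 12860904/157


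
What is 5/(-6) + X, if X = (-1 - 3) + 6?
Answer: 7/6 ≈ 1.1667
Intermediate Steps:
X = 2 (X = -4 + 6 = 2)
5/(-6) + X = 5/(-6) + 2 = -⅙*5 + 2 = -⅚ + 2 = 7/6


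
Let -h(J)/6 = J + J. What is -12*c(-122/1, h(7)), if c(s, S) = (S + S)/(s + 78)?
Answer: -504/11 ≈ -45.818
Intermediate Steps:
h(J) = -12*J (h(J) = -6*(J + J) = -12*J)
c(s, S) = 2*S/(78 + s) (c(s, S) = (2*S)/(78 + s) = 2*S/(78 + s))
-12*c(-122/1, h(7)) = -24*(-12*7)/(78 - 122/1) = -24*(-84)/(78 - 122*1) = -24*(-84)/(78 - 122) = -24*(-84)/(-44) = -24*(-84)*(-1)/44 = -12*42/11 = -504/11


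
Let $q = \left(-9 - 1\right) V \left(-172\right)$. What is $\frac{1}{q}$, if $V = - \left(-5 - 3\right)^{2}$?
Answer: $- \frac{1}{110080} \approx -9.0843 \cdot 10^{-6}$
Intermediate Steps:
$V = -64$ ($V = - \left(-8\right)^{2} = \left(-1\right) 64 = -64$)
$q = -110080$ ($q = \left(-9 - 1\right) \left(-64\right) \left(-172\right) = \left(-10\right) \left(-64\right) \left(-172\right) = 640 \left(-172\right) = -110080$)
$\frac{1}{q} = \frac{1}{-110080} = - \frac{1}{110080}$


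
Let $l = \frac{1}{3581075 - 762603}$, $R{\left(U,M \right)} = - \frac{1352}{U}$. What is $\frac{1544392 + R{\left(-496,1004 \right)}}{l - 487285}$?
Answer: $- \frac{134937832040628}{42575372984089} \approx -3.1694$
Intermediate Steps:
$l = \frac{1}{2818472} \approx 3.548 \cdot 10^{-7}$
$\frac{1544392 + R{\left(-496,1004 \right)}}{l - 487285} = \frac{1544392 - \frac{1352}{-496}}{\frac{1}{2818472} - 487285} = \frac{1544392 - - \frac{169}{62}}{- \frac{1373399128519}{2818472}} = \left(1544392 + \frac{169}{62}\right) \left(- \frac{2818472}{1373399128519}\right) = \frac{95752473}{62} \left(- \frac{2818472}{1373399128519}\right) = - \frac{134937832040628}{42575372984089}$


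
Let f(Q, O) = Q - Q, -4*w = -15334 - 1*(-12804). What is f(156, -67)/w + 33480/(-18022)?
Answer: -16740/9011 ≈ -1.8577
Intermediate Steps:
w = 1265/2 (w = -(-15334 - 1*(-12804))/4 = -(-15334 + 12804)/4 = -¼*(-2530) = 1265/2 ≈ 632.50)
f(Q, O) = 0
f(156, -67)/w + 33480/(-18022) = 0/(1265/2) + 33480/(-18022) = 0*(2/1265) + 33480*(-1/18022) = 0 - 16740/9011 = -16740/9011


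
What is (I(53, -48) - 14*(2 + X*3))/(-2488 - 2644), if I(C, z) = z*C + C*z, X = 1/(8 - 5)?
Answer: 2565/2566 ≈ 0.99961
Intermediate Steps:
X = ⅓ (X = 1/3 = ⅓ ≈ 0.33333)
I(C, z) = 2*C*z (I(C, z) = C*z + C*z = 2*C*z)
(I(53, -48) - 14*(2 + X*3))/(-2488 - 2644) = (2*53*(-48) - 14*(2 + (⅓)*3))/(-2488 - 2644) = (-5088 - 14*(2 + 1))/(-5132) = (-5088 - 14*3)*(-1/5132) = (-5088 - 42)*(-1/5132) = -5130*(-1/5132) = 2565/2566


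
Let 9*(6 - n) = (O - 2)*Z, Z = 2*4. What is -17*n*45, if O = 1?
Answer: -5270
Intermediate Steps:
Z = 8
n = 62/9 (n = 6 - (1 - 2)*8/9 = 6 - (-1)*8/9 = 6 - ⅑*(-8) = 6 + 8/9 = 62/9 ≈ 6.8889)
-17*n*45 = -17*62/9*45 = -1054/9*45 = -5270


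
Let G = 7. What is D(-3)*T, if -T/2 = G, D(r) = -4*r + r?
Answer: -126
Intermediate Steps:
D(r) = -3*r
T = -14 (T = -2*7 = -14)
D(-3)*T = -3*(-3)*(-14) = 9*(-14) = -126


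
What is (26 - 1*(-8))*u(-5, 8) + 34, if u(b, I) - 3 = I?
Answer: 408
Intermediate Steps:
u(b, I) = 3 + I
(26 - 1*(-8))*u(-5, 8) + 34 = (26 - 1*(-8))*(3 + 8) + 34 = (26 + 8)*11 + 34 = 34*11 + 34 = 374 + 34 = 408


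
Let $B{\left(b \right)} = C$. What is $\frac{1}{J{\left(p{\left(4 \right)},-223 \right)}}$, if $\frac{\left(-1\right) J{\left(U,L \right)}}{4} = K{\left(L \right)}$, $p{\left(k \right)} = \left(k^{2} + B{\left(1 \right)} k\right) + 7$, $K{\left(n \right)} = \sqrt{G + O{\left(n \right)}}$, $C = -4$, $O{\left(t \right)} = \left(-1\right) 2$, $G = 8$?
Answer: $- \frac{\sqrt{6}}{24} \approx -0.10206$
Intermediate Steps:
$O{\left(t \right)} = -2$
$B{\left(b \right)} = -4$
$K{\left(n \right)} = \sqrt{6}$ ($K{\left(n \right)} = \sqrt{8 - 2} = \sqrt{6}$)
$p{\left(k \right)} = 7 + k^{2} - 4 k$ ($p{\left(k \right)} = \left(k^{2} - 4 k\right) + 7 = 7 + k^{2} - 4 k$)
$J{\left(U,L \right)} = - 4 \sqrt{6}$
$\frac{1}{J{\left(p{\left(4 \right)},-223 \right)}} = \frac{1}{\left(-4\right) \sqrt{6}} = - \frac{\sqrt{6}}{24}$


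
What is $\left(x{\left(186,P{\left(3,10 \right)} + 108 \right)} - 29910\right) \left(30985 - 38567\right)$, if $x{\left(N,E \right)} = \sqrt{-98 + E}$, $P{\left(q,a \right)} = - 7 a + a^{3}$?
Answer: $226777620 - 15164 \sqrt{235} \approx 2.2655 \cdot 10^{8}$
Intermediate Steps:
$P{\left(q,a \right)} = a^{3} - 7 a$
$\left(x{\left(186,P{\left(3,10 \right)} + 108 \right)} - 29910\right) \left(30985 - 38567\right) = \left(\sqrt{-98 + \left(10 \left(-7 + 10^{2}\right) + 108\right)} - 29910\right) \left(30985 - 38567\right) = \left(\sqrt{-98 + \left(10 \left(-7 + 100\right) + 108\right)} - 29910\right) \left(-7582\right) = \left(\sqrt{-98 + \left(10 \cdot 93 + 108\right)} - 29910\right) \left(-7582\right) = \left(\sqrt{-98 + \left(930 + 108\right)} - 29910\right) \left(-7582\right) = \left(\sqrt{-98 + 1038} - 29910\right) \left(-7582\right) = \left(\sqrt{940} - 29910\right) \left(-7582\right) = \left(2 \sqrt{235} - 29910\right) \left(-7582\right) = \left(-29910 + 2 \sqrt{235}\right) \left(-7582\right) = 226777620 - 15164 \sqrt{235}$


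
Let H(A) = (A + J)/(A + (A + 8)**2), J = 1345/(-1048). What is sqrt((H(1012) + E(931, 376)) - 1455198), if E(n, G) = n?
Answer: I*sqrt(108265948983223174423046)/272849944 ≈ 1205.9*I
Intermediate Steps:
J = -1345/1048 (J = 1345*(-1/1048) = -1345/1048 ≈ -1.2834)
H(A) = (-1345/1048 + A)/(A + (8 + A)**2) (H(A) = (A - 1345/1048)/(A + (A + 8)**2) = (-1345/1048 + A)/(A + (8 + A)**2))
sqrt((H(1012) + E(931, 376)) - 1455198) = sqrt(((-1345/1048 + 1012)/(1012 + (8 + 1012)**2) + 931) - 1455198) = sqrt(((1059231/1048)/(1012 + 1020**2) + 931) - 1455198) = sqrt(((1059231/1048)/(1012 + 1040400) + 931) - 1455198) = sqrt(((1059231/1048)/1041412 + 931) - 1455198) = sqrt(((1/1041412)*(1059231/1048) + 931) - 1455198) = sqrt((1059231/1091399776 + 931) - 1455198) = sqrt(1016094250687/1091399776 - 1455198) = sqrt(-1587186676984961/1091399776) = I*sqrt(108265948983223174423046)/272849944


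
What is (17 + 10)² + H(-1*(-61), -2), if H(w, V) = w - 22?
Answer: 768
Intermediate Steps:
H(w, V) = -22 + w
(17 + 10)² + H(-1*(-61), -2) = (17 + 10)² + (-22 - 1*(-61)) = 27² + (-22 + 61) = 729 + 39 = 768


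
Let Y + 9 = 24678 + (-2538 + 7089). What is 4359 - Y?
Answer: -24861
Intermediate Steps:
Y = 29220 (Y = -9 + (24678 + (-2538 + 7089)) = -9 + (24678 + 4551) = -9 + 29229 = 29220)
4359 - Y = 4359 - 1*29220 = 4359 - 29220 = -24861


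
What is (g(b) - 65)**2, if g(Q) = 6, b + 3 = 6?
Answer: 3481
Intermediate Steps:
b = 3 (b = -3 + 6 = 3)
(g(b) - 65)**2 = (6 - 65)**2 = (-59)**2 = 3481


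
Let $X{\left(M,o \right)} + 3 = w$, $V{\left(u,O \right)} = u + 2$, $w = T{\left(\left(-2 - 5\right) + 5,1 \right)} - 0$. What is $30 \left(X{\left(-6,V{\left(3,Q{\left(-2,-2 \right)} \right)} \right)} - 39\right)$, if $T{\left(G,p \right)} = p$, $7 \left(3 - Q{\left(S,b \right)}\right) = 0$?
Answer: $-1230$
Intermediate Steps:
$Q{\left(S,b \right)} = 3$ ($Q{\left(S,b \right)} = 3 - 0 = 3 + 0 = 3$)
$w = 1$ ($w = 1 - 0 = 1 + 0 = 1$)
$V{\left(u,O \right)} = 2 + u$
$X{\left(M,o \right)} = -2$ ($X{\left(M,o \right)} = -3 + 1 = -2$)
$30 \left(X{\left(-6,V{\left(3,Q{\left(-2,-2 \right)} \right)} \right)} - 39\right) = 30 \left(-2 - 39\right) = 30 \left(-41\right) = -1230$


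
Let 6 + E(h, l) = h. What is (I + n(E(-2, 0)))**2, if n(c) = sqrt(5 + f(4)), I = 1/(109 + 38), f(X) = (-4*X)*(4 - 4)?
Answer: 108046/21609 + 2*sqrt(5)/147 ≈ 5.0305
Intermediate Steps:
f(X) = 0 (f(X) = -4*X*0 = 0)
E(h, l) = -6 + h
I = 1/147 ≈ 0.0068027
n(c) = sqrt(5) (n(c) = sqrt(5 + 0) = sqrt(5))
(I + n(E(-2, 0)))**2 = (1/147 + sqrt(5))**2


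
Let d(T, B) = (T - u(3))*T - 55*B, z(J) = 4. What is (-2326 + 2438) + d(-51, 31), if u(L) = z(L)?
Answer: 1212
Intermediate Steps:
u(L) = 4
d(T, B) = -55*B + T*(-4 + T) (d(T, B) = (T - 1*4)*T - 55*B = (T - 4)*T - 55*B = (-4 + T)*T - 55*B = T*(-4 + T) - 55*B = -55*B + T*(-4 + T))
(-2326 + 2438) + d(-51, 31) = (-2326 + 2438) + ((-51)² - 55*31 - 4*(-51)) = 112 + (2601 - 1705 + 204) = 112 + 1100 = 1212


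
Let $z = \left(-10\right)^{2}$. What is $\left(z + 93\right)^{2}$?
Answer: $37249$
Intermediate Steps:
$z = 100$
$\left(z + 93\right)^{2} = \left(100 + 93\right)^{2} = 193^{2} = 37249$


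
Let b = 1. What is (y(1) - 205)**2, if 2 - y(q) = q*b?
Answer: 41616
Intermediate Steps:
y(q) = 2 - q
(y(1) - 205)**2 = ((2 - 1*1) - 205)**2 = ((2 - 1) - 205)**2 = (1 - 205)**2 = (-204)**2 = 41616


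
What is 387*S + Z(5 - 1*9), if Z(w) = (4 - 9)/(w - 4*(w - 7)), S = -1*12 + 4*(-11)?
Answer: -173377/8 ≈ -21672.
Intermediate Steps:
S = -56 (S = -12 - 44 = -56)
Z(w) = -5/(28 - 3*w) (Z(w) = -5/(w - 4*(-7 + w)) = -5/(w + (28 - 4*w)) = -5/(28 - 3*w))
387*S + Z(5 - 1*9) = 387*(-56) + 5/(-28 + 3*(5 - 1*9)) = -21672 + 5/(-28 + 3*(5 - 9)) = -21672 + 5/(-28 + 3*(-4)) = -21672 + 5/(-28 - 12) = -21672 + 5/(-40) = -21672 + 5*(-1/40) = -21672 - ⅛ = -173377/8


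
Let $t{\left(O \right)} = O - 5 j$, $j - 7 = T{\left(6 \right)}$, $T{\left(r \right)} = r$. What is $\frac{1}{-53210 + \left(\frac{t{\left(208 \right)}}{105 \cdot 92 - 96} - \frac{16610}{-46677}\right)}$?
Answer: $- \frac{49602092}{2639308922781} \approx -1.8794 \cdot 10^{-5}$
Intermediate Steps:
$j = 13$ ($j = 7 + 6 = 13$)
$t{\left(O \right)} = -65 + O$ ($t{\left(O \right)} = O - 65 = -65 + O$)
$\frac{1}{-53210 + \left(\frac{t{\left(208 \right)}}{105 \cdot 92 - 96} - \frac{16610}{-46677}\right)} = \frac{1}{-53210 + \left(\frac{-65 + 208}{105 \cdot 92 - 96} - \frac{16610}{-46677}\right)} = \frac{1}{-53210 + \left(\frac{143}{9660 - 96} - - \frac{16610}{46677}\right)} = \frac{1}{-53210 + \left(\frac{143}{9564} + \frac{16610}{46677}\right)} = \frac{1}{-53210 + \frac{18392539}{49602092}} = \frac{1}{- \frac{2639308922781}{49602092}} = - \frac{49602092}{2639308922781}$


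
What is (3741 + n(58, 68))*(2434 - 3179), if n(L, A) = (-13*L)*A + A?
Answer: 35359935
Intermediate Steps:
n(L, A) = A - 13*A*L (n(L, A) = -13*A*L + A = A - 13*A*L)
(3741 + n(58, 68))*(2434 - 3179) = (3741 + 68*(1 - 13*58))*(2434 - 3179) = (3741 + 68*(1 - 754))*(-745) = (3741 + 68*(-753))*(-745) = (3741 - 51204)*(-745) = -47463*(-745) = 35359935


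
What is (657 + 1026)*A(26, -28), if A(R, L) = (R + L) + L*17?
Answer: -804474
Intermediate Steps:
A(R, L) = R + 18*L (A(R, L) = (L + R) + 17*L = R + 18*L)
(657 + 1026)*A(26, -28) = (657 + 1026)*(26 + 18*(-28)) = 1683*(26 - 504) = 1683*(-478) = -804474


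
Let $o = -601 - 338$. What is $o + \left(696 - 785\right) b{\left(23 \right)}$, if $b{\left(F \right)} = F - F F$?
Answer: $44095$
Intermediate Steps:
$o = -939$
$b{\left(F \right)} = F - F^{2}$
$o + \left(696 - 785\right) b{\left(23 \right)} = -939 + \left(696 - 785\right) 23 \left(1 - 23\right) = -939 - 89 \cdot 23 \left(1 - 23\right) = -939 - 89 \cdot 23 \left(-22\right) = -939 - -45034 = -939 + 45034 = 44095$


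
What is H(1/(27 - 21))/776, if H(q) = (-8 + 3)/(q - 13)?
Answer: 15/29876 ≈ 0.00050208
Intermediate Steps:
H(q) = -5/(-13 + q)
H(1/(27 - 21))/776 = -5/(-13 + 1/(27 - 21))/776 = -5/(-13 + 1/6)*(1/776) = -5/(-13 + ⅙)*(1/776) = -5/(-77/6)*(1/776) = -5*(-6/77)*(1/776) = (30/77)*(1/776) = 15/29876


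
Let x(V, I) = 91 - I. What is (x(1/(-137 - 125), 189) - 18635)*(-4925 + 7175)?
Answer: -42149250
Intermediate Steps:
(x(1/(-137 - 125), 189) - 18635)*(-4925 + 7175) = ((91 - 1*189) - 18635)*(-4925 + 7175) = ((91 - 189) - 18635)*2250 = (-98 - 18635)*2250 = -18733*2250 = -42149250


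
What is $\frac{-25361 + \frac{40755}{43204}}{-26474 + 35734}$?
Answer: $- \frac{1095655889}{400069040} \approx -2.7387$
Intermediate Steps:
$\frac{-25361 + \frac{40755}{43204}}{-26474 + 35734} = \frac{-25361 + 40755 \cdot \frac{1}{43204}}{9260} = \left(-25361 + \frac{40755}{43204}\right) \frac{1}{9260} = \left(- \frac{1095655889}{43204}\right) \frac{1}{9260} = - \frac{1095655889}{400069040}$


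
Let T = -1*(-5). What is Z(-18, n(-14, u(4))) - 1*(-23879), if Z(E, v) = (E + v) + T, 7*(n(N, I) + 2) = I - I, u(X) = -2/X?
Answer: 23864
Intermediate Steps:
n(N, I) = -2 (n(N, I) = -2 + (I - I)/7 = -2 + (⅐)*0 = -2 + 0 = -2)
T = 5
Z(E, v) = 5 + E + v (Z(E, v) = (E + v) + 5 = 5 + E + v)
Z(-18, n(-14, u(4))) - 1*(-23879) = (5 - 18 - 2) - 1*(-23879) = -15 + 23879 = 23864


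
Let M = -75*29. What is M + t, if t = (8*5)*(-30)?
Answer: -3375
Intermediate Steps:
M = -2175
t = -1200 (t = 40*(-30) = -1200)
M + t = -2175 - 1200 = -3375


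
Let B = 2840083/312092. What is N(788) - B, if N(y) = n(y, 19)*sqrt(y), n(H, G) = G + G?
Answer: -2840083/312092 + 76*sqrt(197) ≈ 1057.6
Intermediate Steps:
n(H, G) = 2*G
B = 2840083/312092 (B = 2840083*(1/312092) = 2840083/312092 ≈ 9.1001)
N(y) = 38*sqrt(y) (N(y) = (2*19)*sqrt(y) = 38*sqrt(y))
N(788) - B = 38*sqrt(788) - 1*2840083/312092 = 38*(2*sqrt(197)) - 2840083/312092 = 76*sqrt(197) - 2840083/312092 = -2840083/312092 + 76*sqrt(197)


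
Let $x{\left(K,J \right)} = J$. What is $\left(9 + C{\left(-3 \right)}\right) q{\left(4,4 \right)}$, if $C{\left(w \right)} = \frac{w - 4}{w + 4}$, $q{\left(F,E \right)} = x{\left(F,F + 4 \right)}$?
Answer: $16$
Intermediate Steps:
$q{\left(F,E \right)} = 4 + F$ ($q{\left(F,E \right)} = F + 4 = 4 + F$)
$C{\left(w \right)} = \frac{-4 + w}{4 + w}$
$\left(9 + C{\left(-3 \right)}\right) q{\left(4,4 \right)} = \left(9 + \frac{-4 - 3}{4 - 3}\right) \left(4 + 4\right) = \left(9 + 1^{-1} \left(-7\right)\right) 8 = \left(9 + 1 \left(-7\right)\right) 8 = \left(9 - 7\right) 8 = 2 \cdot 8 = 16$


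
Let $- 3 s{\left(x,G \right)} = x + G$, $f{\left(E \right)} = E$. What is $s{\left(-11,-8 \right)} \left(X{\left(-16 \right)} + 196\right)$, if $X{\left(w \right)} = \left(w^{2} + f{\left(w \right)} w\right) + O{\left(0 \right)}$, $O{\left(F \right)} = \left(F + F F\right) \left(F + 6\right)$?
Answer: $4484$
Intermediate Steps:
$s{\left(x,G \right)} = - \frac{G}{3} - \frac{x}{3}$ ($s{\left(x,G \right)} = - \frac{x + G}{3} = - \frac{G + x}{3} = - \frac{G}{3} - \frac{x}{3}$)
$O{\left(F \right)} = \left(6 + F\right) \left(F + F^{2}\right)$ ($O{\left(F \right)} = \left(F + F^{2}\right) \left(6 + F\right) = \left(6 + F\right) \left(F + F^{2}\right)$)
$X{\left(w \right)} = 2 w^{2}$ ($X{\left(w \right)} = \left(w^{2} + w w\right) + 0 \left(6 + 0^{2} + 7 \cdot 0\right) = \left(w^{2} + w^{2}\right) + 0 \left(6 + 0 + 0\right) = 2 w^{2} + 0 \cdot 6 = 2 w^{2} + 0 = 2 w^{2}$)
$s{\left(-11,-8 \right)} \left(X{\left(-16 \right)} + 196\right) = \left(\left(- \frac{1}{3}\right) \left(-8\right) - - \frac{11}{3}\right) \left(2 \left(-16\right)^{2} + 196\right) = \left(\frac{8}{3} + \frac{11}{3}\right) \left(2 \cdot 256 + 196\right) = \frac{19 \left(512 + 196\right)}{3} = \frac{19}{3} \cdot 708 = 4484$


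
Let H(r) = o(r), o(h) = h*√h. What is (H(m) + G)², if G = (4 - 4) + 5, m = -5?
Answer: 25*(1 - I*√5)² ≈ -100.0 - 111.8*I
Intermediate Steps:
o(h) = h^(3/2)
H(r) = r^(3/2)
G = 5 (G = 0 + 5 = 5)
(H(m) + G)² = ((-5)^(3/2) + 5)² = (-5*I*√5 + 5)² = (5 - 5*I*√5)²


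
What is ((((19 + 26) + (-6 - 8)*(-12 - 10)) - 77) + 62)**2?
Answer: 114244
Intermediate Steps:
((((19 + 26) + (-6 - 8)*(-12 - 10)) - 77) + 62)**2 = (((45 - 14*(-22)) - 77) + 62)**2 = (((45 + 308) - 77) + 62)**2 = ((353 - 77) + 62)**2 = (276 + 62)**2 = 338**2 = 114244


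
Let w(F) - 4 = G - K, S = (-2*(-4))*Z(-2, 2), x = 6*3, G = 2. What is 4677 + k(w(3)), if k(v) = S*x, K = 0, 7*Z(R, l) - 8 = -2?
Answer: 33603/7 ≈ 4800.4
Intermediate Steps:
Z(R, l) = 6/7 (Z(R, l) = 8/7 + (⅐)*(-2) = 8/7 - 2/7 = 6/7)
x = 18
S = 48/7 (S = -2*(-4)*(6/7) = 8*(6/7) = 48/7 ≈ 6.8571)
w(F) = 6 (w(F) = 4 + (2 - 1*0) = 4 + (2 + 0) = 4 + 2 = 6)
k(v) = 864/7 (k(v) = (48/7)*18 = 864/7)
4677 + k(w(3)) = 4677 + 864/7 = 33603/7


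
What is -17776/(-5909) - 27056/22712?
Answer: 30481826/16775651 ≈ 1.8170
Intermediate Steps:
-17776/(-5909) - 27056/22712 = -17776*(-1/5909) - 27056*1/22712 = 17776/5909 - 3382/2839 = 30481826/16775651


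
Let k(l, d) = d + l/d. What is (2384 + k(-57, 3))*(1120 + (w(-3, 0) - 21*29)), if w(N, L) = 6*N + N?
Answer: 1160320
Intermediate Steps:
w(N, L) = 7*N
(2384 + k(-57, 3))*(1120 + (w(-3, 0) - 21*29)) = (2384 + (3 - 57/3))*(1120 + (7*(-3) - 21*29)) = (2384 + (3 - 57*⅓))*(1120 + (-21 - 609)) = (2384 + (3 - 19))*(1120 - 630) = (2384 - 16)*490 = 2368*490 = 1160320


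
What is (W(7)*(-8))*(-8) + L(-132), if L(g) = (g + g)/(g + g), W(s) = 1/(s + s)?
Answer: 39/7 ≈ 5.5714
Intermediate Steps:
W(s) = 1/(2*s)
L(g) = 1 (L(g) = (2*g)/((2*g)) = (2*g)*(1/(2*g)) = 1)
(W(7)*(-8))*(-8) + L(-132) = (((½)/7)*(-8))*(-8) + 1 = (((½)*(⅐))*(-8))*(-8) + 1 = ((1/14)*(-8))*(-8) + 1 = -4/7*(-8) + 1 = 32/7 + 1 = 39/7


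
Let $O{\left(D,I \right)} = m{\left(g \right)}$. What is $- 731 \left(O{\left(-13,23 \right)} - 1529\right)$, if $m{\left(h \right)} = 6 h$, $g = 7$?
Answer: $1086997$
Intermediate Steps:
$O{\left(D,I \right)} = 42$ ($O{\left(D,I \right)} = 6 \cdot 7 = 42$)
$- 731 \left(O{\left(-13,23 \right)} - 1529\right) = - 731 \left(42 - 1529\right) = \left(-731\right) \left(-1487\right) = 1086997$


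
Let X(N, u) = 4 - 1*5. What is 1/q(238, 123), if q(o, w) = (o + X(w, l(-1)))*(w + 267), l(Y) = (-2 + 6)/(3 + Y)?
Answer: 1/92430 ≈ 1.0819e-5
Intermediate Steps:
l(Y) = 4/(3 + Y)
X(N, u) = -1 (X(N, u) = 4 - 5 = -1)
q(o, w) = (-1 + o)*(267 + w) (q(o, w) = (o - 1)*(w + 267) = (-1 + o)*(267 + w))
1/q(238, 123) = 1/(-267 - 1*123 + 267*238 + 238*123) = 1/(-267 - 123 + 63546 + 29274) = 1/92430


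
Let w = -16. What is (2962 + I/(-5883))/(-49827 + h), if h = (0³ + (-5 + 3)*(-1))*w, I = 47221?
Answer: -17378225/293320497 ≈ -0.059247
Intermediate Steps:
h = -32 (h = (0³ + (-5 + 3)*(-1))*(-16) = (0 - 2*(-1))*(-16) = (0 + 2)*(-16) = 2*(-16) = -32)
(2962 + I/(-5883))/(-49827 + h) = (2962 + 47221/(-5883))/(-49827 - 32) = (2962 + 47221*(-1/5883))/(-49859) = (2962 - 47221/5883)*(-1/49859) = (17378225/5883)*(-1/49859) = -17378225/293320497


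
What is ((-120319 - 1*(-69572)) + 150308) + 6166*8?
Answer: 148889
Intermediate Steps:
((-120319 - 1*(-69572)) + 150308) + 6166*8 = ((-120319 + 69572) + 150308) + 49328 = (-50747 + 150308) + 49328 = 99561 + 49328 = 148889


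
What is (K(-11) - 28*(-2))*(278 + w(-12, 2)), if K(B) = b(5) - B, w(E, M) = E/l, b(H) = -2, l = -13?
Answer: 18130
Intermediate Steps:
w(E, M) = -E/13 (w(E, M) = E/(-13) = E*(-1/13) = -E/13)
K(B) = -2 - B
(K(-11) - 28*(-2))*(278 + w(-12, 2)) = ((-2 - 1*(-11)) - 28*(-2))*(278 - 1/13*(-12)) = ((-2 + 11) + 56)*(278 + 12/13) = (9 + 56)*(3626/13) = 65*(3626/13) = 18130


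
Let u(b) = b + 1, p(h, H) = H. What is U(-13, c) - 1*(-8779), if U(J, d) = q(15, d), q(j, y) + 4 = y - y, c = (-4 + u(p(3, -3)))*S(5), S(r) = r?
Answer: 8775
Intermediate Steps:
u(b) = 1 + b
c = -30 (c = (-4 + (1 - 3))*5 = (-4 - 2)*5 = -6*5 = -30)
q(j, y) = -4 (q(j, y) = -4 + (y - y) = -4 + 0 = -4)
U(J, d) = -4
U(-13, c) - 1*(-8779) = -4 - 1*(-8779) = -4 + 8779 = 8775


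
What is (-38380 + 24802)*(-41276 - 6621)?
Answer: 650345466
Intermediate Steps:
(-38380 + 24802)*(-41276 - 6621) = -13578*(-47897) = 650345466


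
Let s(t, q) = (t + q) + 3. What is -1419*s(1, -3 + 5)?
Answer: -8514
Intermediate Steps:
s(t, q) = 3 + q + t (s(t, q) = (q + t) + 3 = 3 + q + t)
-1419*s(1, -3 + 5) = -1419*(3 + (-3 + 5) + 1) = -1419*(3 + 2 + 1) = -1419*6 = -8514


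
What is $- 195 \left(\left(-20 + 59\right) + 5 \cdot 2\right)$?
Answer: $-9555$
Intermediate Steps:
$- 195 \left(\left(-20 + 59\right) + 5 \cdot 2\right) = - 195 \left(39 + 10\right) = \left(-195\right) 49 = -9555$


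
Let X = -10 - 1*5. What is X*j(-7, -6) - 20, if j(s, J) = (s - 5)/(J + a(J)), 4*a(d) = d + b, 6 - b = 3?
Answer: -140/3 ≈ -46.667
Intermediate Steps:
b = 3 (b = 6 - 1*3 = 6 - 3 = 3)
X = -15 (X = -10 - 5 = -15)
a(d) = ¾ + d/4 (a(d) = (d + 3)/4 = (3 + d)/4 = ¾ + d/4)
j(s, J) = (-5 + s)/(¾ + 5*J/4) (j(s, J) = (s - 5)/(J + (¾ + J/4)) = (-5 + s)/(¾ + 5*J/4))
X*j(-7, -6) - 20 = -60*(-5 - 7)/(3 + 5*(-6)) - 20 = -60*(-12)/(3 - 30) - 20 = -60*(-12)/(-27) - 20 = -60*(-1)*(-12)/27 - 20 = -15*16/9 - 20 = -80/3 - 20 = -140/3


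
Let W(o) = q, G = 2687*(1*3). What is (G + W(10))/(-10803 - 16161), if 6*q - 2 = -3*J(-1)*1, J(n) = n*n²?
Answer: -48371/161784 ≈ -0.29899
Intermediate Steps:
G = 8061 (G = 2687*3 = 8061)
J(n) = n³
q = ⅚ (q = ⅓ + (-3*(-1)³*1)/6 = ⅓ + (-3*(-1)*1)/6 = ⅓ + (3*1)/6 = ⅓ + (⅙)*3 = ⅓ + ½ = ⅚ ≈ 0.83333)
W(o) = ⅚
(G + W(10))/(-10803 - 16161) = (8061 + ⅚)/(-10803 - 16161) = (48371/6)/(-26964) = (48371/6)*(-1/26964) = -48371/161784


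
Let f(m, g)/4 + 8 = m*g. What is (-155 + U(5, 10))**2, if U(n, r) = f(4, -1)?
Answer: 41209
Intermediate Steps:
f(m, g) = -32 + 4*g*m (f(m, g) = -32 + 4*(m*g) = -32 + 4*(g*m) = -32 + 4*g*m)
U(n, r) = -48 (U(n, r) = -32 + 4*(-1)*4 = -32 - 16 = -48)
(-155 + U(5, 10))**2 = (-155 - 48)**2 = (-203)**2 = 41209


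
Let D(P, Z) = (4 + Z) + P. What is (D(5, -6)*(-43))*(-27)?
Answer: 3483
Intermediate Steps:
D(P, Z) = 4 + P + Z
(D(5, -6)*(-43))*(-27) = ((4 + 5 - 6)*(-43))*(-27) = (3*(-43))*(-27) = -129*(-27) = 3483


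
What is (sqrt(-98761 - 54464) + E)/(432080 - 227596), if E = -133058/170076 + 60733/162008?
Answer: -41892667/21023452199904 + 15*I*sqrt(681)/204484 ≈ -1.9927e-6 + 0.0019143*I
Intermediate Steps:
E = -2806808689/6888418152 (E = -133058*1/170076 + 60733*(1/162008) = -66529/85038 + 60733/162008 = -2806808689/6888418152 ≈ -0.40747)
(sqrt(-98761 - 54464) + E)/(432080 - 227596) = (sqrt(-98761 - 54464) - 2806808689/6888418152)/(432080 - 227596) = (sqrt(-153225) - 2806808689/6888418152)/204484 = (15*I*sqrt(681) - 2806808689/6888418152)*(1/204484) = (-2806808689/6888418152 + 15*I*sqrt(681))*(1/204484) = -41892667/21023452199904 + 15*I*sqrt(681)/204484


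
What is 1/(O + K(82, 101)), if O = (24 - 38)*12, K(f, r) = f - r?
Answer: -1/187 ≈ -0.0053476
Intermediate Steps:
O = -168 (O = -14*12 = -168)
1/(O + K(82, 101)) = 1/(-168 + (82 - 1*101)) = 1/(-168 + (82 - 101)) = 1/(-168 - 19) = 1/(-187) = -1/187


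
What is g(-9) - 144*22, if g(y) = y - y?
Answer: -3168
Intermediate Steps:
g(y) = 0
g(-9) - 144*22 = 0 - 144*22 = 0 - 3168 = -3168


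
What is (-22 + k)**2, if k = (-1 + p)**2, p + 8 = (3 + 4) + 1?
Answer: 441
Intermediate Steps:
p = 0 (p = -8 + ((3 + 4) + 1) = -8 + (7 + 1) = -8 + 8 = 0)
k = 1 (k = (-1 + 0)**2 = (-1)**2 = 1)
(-22 + k)**2 = (-22 + 1)**2 = (-21)**2 = 441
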